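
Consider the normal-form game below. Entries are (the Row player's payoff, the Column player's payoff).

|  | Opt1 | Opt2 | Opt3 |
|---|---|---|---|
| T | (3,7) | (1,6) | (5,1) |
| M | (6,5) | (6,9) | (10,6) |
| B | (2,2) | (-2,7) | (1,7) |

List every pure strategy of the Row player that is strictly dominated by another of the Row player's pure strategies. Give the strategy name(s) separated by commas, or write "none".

T: dominated, since M does at least as well everywhere (Opt1: 6>3, Opt2: 6>1, Opt3: 10>5).
M is not dominated — it holds its own against T at Opt1 (6>3); B at Opt1 (6>2).
B is strictly dominated by T (Opt1: 3>2, Opt2: 1>-2, Opt3: 5>1).

T, B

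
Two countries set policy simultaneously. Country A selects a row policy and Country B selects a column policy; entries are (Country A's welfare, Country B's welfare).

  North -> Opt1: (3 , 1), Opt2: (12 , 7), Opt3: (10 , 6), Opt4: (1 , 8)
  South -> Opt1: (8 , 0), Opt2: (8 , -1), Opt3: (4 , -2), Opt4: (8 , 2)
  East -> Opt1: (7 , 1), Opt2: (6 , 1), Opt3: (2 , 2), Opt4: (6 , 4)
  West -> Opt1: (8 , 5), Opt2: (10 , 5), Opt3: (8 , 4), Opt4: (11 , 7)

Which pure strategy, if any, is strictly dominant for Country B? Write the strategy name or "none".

Opt4 vs Opt1: North: 8>1, South: 2>0, East: 4>1, West: 7>5.
Opt4 vs Opt2: North: 8>7, South: 2>-1, East: 4>1, West: 7>5.
Opt4 vs Opt3: North: 8>6, South: 2>-2, East: 4>2, West: 7>4.
Opt4 strictly beats every other strategy against every opponent action, so it is strictly dominant.

Opt4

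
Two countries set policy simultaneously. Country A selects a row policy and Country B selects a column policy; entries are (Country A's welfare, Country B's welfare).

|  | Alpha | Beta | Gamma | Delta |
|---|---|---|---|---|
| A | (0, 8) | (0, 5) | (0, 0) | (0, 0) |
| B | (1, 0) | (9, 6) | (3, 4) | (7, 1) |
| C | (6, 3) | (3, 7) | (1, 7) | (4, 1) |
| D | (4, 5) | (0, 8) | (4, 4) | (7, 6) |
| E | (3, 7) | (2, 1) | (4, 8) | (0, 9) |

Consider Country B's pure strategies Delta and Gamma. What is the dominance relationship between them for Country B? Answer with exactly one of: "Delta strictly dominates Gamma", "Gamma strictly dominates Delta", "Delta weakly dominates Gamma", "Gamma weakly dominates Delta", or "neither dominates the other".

Delta's payoffs vs Gamma's, by Country A's action — A: 0=0, B: 1<4, C: 1<7, D: 6>4, E: 9>8.
Delta does better at D, E but worse at B, C; neither strategy dominates the other.

neither dominates the other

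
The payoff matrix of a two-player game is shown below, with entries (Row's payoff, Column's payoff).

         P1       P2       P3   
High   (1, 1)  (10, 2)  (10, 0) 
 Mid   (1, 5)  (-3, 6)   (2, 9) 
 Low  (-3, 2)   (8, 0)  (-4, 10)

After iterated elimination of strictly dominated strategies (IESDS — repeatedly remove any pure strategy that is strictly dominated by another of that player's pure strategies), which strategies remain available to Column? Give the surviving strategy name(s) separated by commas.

Row Low is eliminated: High beats it against every remaining column (P1: 1>-3, P2: 10>8, P3: 10>-4).
For Column, P2 strictly dominates P1 on the remaining rows (High: 2>1, Mid: 6>5); eliminate P1.
For Row, High strictly dominates Mid on the remaining columns (P2: 10>-3, P3: 10>2); eliminate Mid.
For Column, P2 strictly dominates P3 on the remaining rows (High: 2>0); eliminate P3.
Among the remaining strategies, none is strictly dominated by another pure strategy of the same player, so the elimination stops.
Surviving strategies — Row: {High}; Column: {P2}.

P2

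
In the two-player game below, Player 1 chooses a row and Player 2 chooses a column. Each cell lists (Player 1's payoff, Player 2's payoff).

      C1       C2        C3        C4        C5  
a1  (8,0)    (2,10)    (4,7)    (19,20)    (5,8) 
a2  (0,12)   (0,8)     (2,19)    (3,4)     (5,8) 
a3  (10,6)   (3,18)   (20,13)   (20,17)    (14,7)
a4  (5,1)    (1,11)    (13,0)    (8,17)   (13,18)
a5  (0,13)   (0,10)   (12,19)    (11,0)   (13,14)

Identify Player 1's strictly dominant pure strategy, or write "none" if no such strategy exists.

a3 vs a1: C1: 10>8, C2: 3>2, C3: 20>4, C4: 20>19, C5: 14>5.
a3 vs a2: C1: 10>0, C2: 3>0, C3: 20>2, C4: 20>3, C5: 14>5.
a3 vs a4: C1: 10>5, C2: 3>1, C3: 20>13, C4: 20>8, C5: 14>13.
a3 vs a5: C1: 10>0, C2: 3>0, C3: 20>12, C4: 20>11, C5: 14>13.
a3 strictly beats every other strategy against every opponent action, so it is strictly dominant.

a3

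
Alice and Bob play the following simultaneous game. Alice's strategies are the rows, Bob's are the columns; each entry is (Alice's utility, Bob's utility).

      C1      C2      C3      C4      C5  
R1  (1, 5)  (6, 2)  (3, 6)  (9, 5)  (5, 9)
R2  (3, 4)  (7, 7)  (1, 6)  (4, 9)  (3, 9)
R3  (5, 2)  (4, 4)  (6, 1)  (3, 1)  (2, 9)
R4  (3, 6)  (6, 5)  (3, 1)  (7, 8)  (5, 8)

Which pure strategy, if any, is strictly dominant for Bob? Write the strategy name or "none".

none

C1 fails to dominate C2 at R2 (4<7).
C2 fails to dominate C1 at R1 (2<5).
C3 fails to dominate C1 at R3 (1<2).
C4 fails to dominate C1 at R1 (5=5).
C5 fails to dominate C4 at R2 (9=9).
No single strategy dominates all the others.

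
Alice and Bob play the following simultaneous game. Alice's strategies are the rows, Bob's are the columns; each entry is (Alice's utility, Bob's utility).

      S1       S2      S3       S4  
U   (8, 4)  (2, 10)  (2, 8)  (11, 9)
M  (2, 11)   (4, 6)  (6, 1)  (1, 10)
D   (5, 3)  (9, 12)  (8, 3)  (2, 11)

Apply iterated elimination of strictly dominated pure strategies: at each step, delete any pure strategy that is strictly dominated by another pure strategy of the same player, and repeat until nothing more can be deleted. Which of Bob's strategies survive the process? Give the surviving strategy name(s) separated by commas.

S2

Alice's strategy M is strictly dominated by D (S1: 5>2, S2: 9>4, S3: 8>6, S4: 2>1) and is removed.
Bob's strategy S1 is strictly dominated by S2 (U: 10>4, D: 12>3) and is removed.
Bob's strategy S3 is strictly dominated by S2 (U: 10>8, D: 12>3) and is removed.
Column S4 is eliminated: S2 beats it against every remaining row (U: 10>9, D: 12>11).
For Alice, D strictly dominates U on the remaining columns (S2: 9>2); eliminate U.
Among the remaining strategies, none is strictly dominated by another pure strategy of the same player, so the elimination stops.
Surviving strategies — Alice: {D}; Bob: {S2}.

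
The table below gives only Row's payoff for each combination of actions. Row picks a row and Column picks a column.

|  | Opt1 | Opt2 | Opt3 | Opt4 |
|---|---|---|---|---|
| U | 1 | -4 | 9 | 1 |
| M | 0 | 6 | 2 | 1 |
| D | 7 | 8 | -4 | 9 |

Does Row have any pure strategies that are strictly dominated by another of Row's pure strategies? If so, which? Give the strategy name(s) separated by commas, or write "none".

Nothing dominates U: M at Opt1 (1>0); D at Opt3 (9>-4).
M is not dominated — it holds its own against U at Opt2 (6>-4); D at Opt3 (2>-4).
D is not dominated — it holds its own against U at Opt1 (7>1); M at Opt1 (7>0).

none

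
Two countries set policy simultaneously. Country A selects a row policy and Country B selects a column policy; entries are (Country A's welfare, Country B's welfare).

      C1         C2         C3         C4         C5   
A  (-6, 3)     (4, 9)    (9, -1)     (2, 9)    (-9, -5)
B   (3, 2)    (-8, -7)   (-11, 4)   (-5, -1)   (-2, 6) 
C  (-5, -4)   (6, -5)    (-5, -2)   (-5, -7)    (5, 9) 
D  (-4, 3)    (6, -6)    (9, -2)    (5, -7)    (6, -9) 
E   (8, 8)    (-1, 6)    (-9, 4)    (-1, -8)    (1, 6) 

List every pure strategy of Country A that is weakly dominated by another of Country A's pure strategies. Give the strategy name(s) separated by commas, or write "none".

A, B, C

A: dominated, since D does at least as well everywhere (C1: -4>-6, C2: 6>4, C3: 9=9, C4: 5>2, C5: 6>-9).
B: dominated, since E does at least as well everywhere (C1: 8>3, C2: -1>-8, C3: -9>-11, C4: -1>-5, C5: 1>-2).
C: dominated, since D does at least as well everywhere (C1: -4>-5, C2: 6=6, C3: 9>-5, C4: 5>-5, C5: 6>5).
D: no other strategy beats it everywhere (A at C1 (-4>-6); B at C2 (6>-8); C at C1 (-4>-5); E at C2 (6>-1)).
E is not dominated — it holds its own against A at C1 (8>-6); B at C1 (8>3); C at C1 (8>-5); D at C1 (8>-4).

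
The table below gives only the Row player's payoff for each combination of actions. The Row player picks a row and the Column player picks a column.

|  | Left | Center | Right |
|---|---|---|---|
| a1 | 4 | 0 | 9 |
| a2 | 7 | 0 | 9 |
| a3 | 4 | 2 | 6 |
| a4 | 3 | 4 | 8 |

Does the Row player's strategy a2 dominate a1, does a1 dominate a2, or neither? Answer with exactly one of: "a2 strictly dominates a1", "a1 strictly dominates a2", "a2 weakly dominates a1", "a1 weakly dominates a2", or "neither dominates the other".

a2 weakly dominates a1

Compare a2 to a1 across every action of the Column player: Left: 7>4, Center: 0=0, Right: 9=9.
a2 is at least as good everywhere and strictly better somewhere (tied only at Center, Right), so a2 weakly but not strictly dominates a1.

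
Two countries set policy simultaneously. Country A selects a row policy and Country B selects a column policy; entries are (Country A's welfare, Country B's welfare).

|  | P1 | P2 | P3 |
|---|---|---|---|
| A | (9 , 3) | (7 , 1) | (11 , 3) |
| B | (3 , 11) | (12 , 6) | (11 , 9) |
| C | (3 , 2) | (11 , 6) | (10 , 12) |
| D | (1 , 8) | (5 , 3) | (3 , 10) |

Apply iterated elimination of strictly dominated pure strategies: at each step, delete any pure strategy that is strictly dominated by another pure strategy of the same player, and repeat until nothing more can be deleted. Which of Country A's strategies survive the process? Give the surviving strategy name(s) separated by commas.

Country A's strategy D is strictly dominated by A (P1: 9>1, P2: 7>5, P3: 11>3) and is removed.
For Country B, P3 strictly dominates P2 on the remaining rows (A: 3>1, B: 9>6, C: 12>6); eliminate P2.
Row C is eliminated: A beats it against every remaining column (P1: 9>3, P3: 11>10).
Among the remaining strategies, none is strictly dominated by another pure strategy of the same player, so the elimination stops.
Surviving strategies — Country A: {A, B}; Country B: {P1, P3}.

A, B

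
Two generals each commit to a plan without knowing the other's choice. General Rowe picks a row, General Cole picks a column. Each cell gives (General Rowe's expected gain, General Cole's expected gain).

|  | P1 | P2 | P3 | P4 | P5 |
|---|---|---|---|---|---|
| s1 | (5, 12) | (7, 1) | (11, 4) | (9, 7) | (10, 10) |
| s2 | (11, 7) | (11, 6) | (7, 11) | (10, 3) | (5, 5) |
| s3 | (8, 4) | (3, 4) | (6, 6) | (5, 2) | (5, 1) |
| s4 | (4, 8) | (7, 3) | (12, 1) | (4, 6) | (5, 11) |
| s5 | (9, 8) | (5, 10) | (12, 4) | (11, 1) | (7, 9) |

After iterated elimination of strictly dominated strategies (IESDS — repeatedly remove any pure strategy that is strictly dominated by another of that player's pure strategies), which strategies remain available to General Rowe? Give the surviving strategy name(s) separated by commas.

s1, s2, s4, s5

Row s3 is eliminated: s5 beats it against every remaining column (P1: 9>8, P2: 5>3, P3: 12>6, P4: 11>5, P5: 7>5).
Column P4 is eliminated: P1 beats it against every remaining row (s1: 12>7, s2: 7>3, s4: 8>6, s5: 8>1).
Among the remaining strategies, none is strictly dominated by another pure strategy of the same player, so the elimination stops.
Surviving strategies — General Rowe: {s1, s2, s4, s5}; General Cole: {P1, P2, P3, P5}.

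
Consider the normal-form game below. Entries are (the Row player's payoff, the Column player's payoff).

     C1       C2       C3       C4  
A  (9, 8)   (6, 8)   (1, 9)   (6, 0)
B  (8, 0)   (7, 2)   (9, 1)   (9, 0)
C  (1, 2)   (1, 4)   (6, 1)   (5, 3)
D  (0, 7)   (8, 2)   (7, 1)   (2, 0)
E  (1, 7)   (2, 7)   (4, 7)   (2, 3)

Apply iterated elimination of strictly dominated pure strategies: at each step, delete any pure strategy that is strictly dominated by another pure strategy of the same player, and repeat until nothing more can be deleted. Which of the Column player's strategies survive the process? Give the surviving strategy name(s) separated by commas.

C1, C2, C3

For the Row player, B strictly dominates C on the remaining columns (C1: 8>1, C2: 7>1, C3: 9>6, C4: 9>5); eliminate C.
For the Row player, B strictly dominates E on the remaining columns (C1: 8>1, C2: 7>2, C3: 9>4, C4: 9>2); eliminate E.
For the Column player, C2 strictly dominates C4 on the remaining rows (A: 8>0, B: 2>0, D: 2>0); eliminate C4.
Among the remaining strategies, none is strictly dominated by another pure strategy of the same player, so the elimination stops.
Surviving strategies — the Row player: {A, B, D}; the Column player: {C1, C2, C3}.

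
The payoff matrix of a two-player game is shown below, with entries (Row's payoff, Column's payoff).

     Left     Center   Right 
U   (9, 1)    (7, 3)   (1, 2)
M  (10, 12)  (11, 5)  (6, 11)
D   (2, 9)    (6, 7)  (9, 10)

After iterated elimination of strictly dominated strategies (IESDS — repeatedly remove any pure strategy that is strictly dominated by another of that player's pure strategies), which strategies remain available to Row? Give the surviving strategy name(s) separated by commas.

Row's strategy U is strictly dominated by M (Left: 10>9, Center: 11>7, Right: 6>1) and is removed.
Column's strategy Center is strictly dominated by Left (M: 12>5, D: 9>7) and is removed.
Among the remaining strategies, none is strictly dominated by another pure strategy of the same player, so the elimination stops.
Surviving strategies — Row: {M, D}; Column: {Left, Right}.

M, D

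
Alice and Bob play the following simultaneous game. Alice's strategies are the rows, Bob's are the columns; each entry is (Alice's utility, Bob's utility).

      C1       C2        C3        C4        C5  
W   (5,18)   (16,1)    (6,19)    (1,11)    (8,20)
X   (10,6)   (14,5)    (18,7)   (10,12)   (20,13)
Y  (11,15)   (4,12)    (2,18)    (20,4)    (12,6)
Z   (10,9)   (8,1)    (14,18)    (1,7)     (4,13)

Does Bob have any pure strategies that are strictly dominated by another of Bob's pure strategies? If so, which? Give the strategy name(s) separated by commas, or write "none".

C1, C2, C4

C1: dominated, since C3 does at least as well everywhere (W: 19>18, X: 7>6, Y: 18>15, Z: 18>9).
C2: dominated, since C1 does at least as well everywhere (W: 18>1, X: 6>5, Y: 15>12, Z: 9>1).
Nothing dominates C3: C1 at W (19>18); C2 at W (19>1); C4 at W (19>11); C5 at Y (18>6).
C4: dominated, since C5 does at least as well everywhere (W: 20>11, X: 13>12, Y: 6>4, Z: 13>7).
Nothing dominates C5: C1 at W (20>18); C2 at W (20>1); C3 at W (20>19); C4 at W (20>11).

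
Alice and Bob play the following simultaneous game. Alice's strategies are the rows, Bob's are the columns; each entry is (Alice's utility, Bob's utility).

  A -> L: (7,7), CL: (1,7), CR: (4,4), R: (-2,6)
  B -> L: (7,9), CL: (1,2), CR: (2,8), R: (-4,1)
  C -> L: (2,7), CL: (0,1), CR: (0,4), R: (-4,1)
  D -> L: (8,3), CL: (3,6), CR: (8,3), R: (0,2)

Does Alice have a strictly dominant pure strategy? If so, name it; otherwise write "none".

D

D vs A: L: 8>7, CL: 3>1, CR: 8>4, R: 0>-2.
D vs B: L: 8>7, CL: 3>1, CR: 8>2, R: 0>-4.
D vs C: L: 8>2, CL: 3>0, CR: 8>0, R: 0>-4.
D strictly beats every other strategy against every opponent action, so it is strictly dominant.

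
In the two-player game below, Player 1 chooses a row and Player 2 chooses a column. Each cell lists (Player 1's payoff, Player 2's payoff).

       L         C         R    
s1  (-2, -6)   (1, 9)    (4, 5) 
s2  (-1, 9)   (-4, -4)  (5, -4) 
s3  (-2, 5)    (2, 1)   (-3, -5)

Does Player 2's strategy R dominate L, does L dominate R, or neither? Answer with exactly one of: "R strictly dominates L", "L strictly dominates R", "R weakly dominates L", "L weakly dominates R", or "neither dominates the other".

neither dominates the other

R's payoffs vs L's, by Player 1's action — s1: 5>-6, s2: -4<9, s3: -5<5.
R does better at s1 but worse at s2, s3; neither strategy dominates the other.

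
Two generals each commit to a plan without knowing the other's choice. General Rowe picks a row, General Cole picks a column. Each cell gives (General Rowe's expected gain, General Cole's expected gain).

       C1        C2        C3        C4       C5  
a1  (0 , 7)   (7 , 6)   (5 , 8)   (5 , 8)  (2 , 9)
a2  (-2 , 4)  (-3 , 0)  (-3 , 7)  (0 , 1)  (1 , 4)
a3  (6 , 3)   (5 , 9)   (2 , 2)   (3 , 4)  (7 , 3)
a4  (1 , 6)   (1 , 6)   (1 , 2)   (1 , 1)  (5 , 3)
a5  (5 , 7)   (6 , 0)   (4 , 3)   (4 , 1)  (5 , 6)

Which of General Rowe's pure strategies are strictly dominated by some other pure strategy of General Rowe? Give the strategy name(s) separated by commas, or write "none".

Nothing dominates a1: a2 at C1 (0>-2); a3 at C2 (7>5); a4 at C2 (7>1); a5 at C2 (7>6).
a2: dominated, since a1 does at least as well everywhere (C1: 0>-2, C2: 7>-3, C3: 5>-3, C4: 5>0, C5: 2>1).
a3: no other strategy beats it everywhere (a1 at C1 (6>0); a2 at C1 (6>-2); a4 at C1 (6>1); a5 at C1 (6>5)).
a4: dominated, since a3 does at least as well everywhere (C1: 6>1, C2: 5>1, C3: 2>1, C4: 3>1, C5: 7>5).
a5: no other strategy beats it everywhere (a1 at C1 (5>0); a2 at C1 (5>-2); a3 at C2 (6>5); a4 at C1 (5>1)).

a2, a4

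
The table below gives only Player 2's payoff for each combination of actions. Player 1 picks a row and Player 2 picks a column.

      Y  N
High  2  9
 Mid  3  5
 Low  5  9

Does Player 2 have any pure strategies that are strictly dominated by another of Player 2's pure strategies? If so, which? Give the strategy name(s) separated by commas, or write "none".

Y is strictly dominated by N (High: 9>2, Mid: 5>3, Low: 9>5).
Nothing dominates N: Y at High (9>2).

Y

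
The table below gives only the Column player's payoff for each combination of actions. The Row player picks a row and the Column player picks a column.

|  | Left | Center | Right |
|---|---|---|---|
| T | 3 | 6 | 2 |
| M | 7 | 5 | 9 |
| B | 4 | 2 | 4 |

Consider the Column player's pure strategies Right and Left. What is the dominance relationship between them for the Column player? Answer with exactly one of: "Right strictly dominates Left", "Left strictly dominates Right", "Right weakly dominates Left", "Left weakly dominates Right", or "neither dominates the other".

Compare Right to Left across each opponent action: T: 2<3, M: 9>7, B: 4=4.
Right does better at M but worse at T; neither strategy dominates the other.

neither dominates the other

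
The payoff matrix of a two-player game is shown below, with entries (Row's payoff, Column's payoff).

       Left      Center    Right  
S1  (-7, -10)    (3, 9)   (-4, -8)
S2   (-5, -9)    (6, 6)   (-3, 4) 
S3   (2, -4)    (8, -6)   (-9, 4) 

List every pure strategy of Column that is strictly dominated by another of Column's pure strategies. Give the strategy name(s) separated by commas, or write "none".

Left

Left: dominated, since Right does at least as well everywhere (S1: -8>-10, S2: 4>-9, S3: 4>-4).
Center: no other strategy beats it everywhere (Left at S1 (9>-10); Right at S1 (9>-8)).
Right: no other strategy beats it everywhere (Left at S1 (-8>-10); Center at S3 (4>-6)).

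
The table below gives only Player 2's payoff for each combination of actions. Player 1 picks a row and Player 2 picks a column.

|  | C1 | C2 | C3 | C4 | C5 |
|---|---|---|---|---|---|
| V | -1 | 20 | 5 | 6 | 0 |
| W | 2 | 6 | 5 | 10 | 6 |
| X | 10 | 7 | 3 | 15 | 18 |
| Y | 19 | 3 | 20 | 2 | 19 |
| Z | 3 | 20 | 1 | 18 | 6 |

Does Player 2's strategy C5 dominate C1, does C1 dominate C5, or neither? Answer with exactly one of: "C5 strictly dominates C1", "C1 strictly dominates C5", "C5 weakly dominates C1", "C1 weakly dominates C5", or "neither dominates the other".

C5 weakly dominates C1

Compare C5 to C1 across each opponent action: V: 0>-1, W: 6>2, X: 18>10, Y: 19=19, Z: 6>3.
C5 is at least as good everywhere and strictly better somewhere (tied only at Y), so C5 weakly but not strictly dominates C1.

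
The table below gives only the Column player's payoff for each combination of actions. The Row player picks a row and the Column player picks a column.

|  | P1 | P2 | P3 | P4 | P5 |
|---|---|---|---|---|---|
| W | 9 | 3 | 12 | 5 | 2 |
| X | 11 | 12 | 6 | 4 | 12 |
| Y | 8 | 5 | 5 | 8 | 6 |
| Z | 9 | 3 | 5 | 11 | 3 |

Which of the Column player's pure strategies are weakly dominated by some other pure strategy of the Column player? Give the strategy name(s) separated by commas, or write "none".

none

Nothing dominates P1: P2 at W (9>3); P3 at X (11>6); P4 at W (9>5); P5 at W (9>2).
Nothing dominates P2: P1 at X (12>11); P3 at X (12>6); P4 at X (12>4); P5 at W (3>2).
Nothing dominates P3: P1 at W (12>9); P2 at W (12>3); P4 at W (12>5); P5 at W (12>2).
P4 is not dominated — it holds its own against P1 at Z (11>9); P2 at W (5>3); P3 at Y (8>5); P5 at W (5>2).
P5 is not dominated — it holds its own against P1 at X (12>11); P2 at Y (6>5); P3 at X (12>6); P4 at X (12>4).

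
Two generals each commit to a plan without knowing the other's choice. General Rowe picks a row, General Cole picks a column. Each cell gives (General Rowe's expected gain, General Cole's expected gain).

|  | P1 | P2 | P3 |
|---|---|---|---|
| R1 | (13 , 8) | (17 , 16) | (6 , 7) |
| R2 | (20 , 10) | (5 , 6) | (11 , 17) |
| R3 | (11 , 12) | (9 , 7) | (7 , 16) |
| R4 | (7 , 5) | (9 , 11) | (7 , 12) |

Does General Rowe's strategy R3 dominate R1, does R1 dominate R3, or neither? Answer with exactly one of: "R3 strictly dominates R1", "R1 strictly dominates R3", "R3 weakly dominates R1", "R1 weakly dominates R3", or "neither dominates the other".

neither dominates the other

Compare R3 to R1 across each opponent action: P1: 11<13, P2: 9<17, P3: 7>6.
R3 does better at P3 but worse at P1, P2; neither strategy dominates the other.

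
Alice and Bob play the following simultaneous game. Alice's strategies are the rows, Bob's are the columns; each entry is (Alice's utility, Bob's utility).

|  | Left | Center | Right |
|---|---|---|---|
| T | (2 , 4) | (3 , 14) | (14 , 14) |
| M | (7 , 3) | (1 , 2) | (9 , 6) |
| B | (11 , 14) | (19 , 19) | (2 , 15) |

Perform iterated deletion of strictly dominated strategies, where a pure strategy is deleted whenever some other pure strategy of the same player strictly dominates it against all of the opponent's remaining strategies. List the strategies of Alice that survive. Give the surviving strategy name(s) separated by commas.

T, B

For Bob, Right strictly dominates Left on the remaining rows (T: 14>4, M: 6>3, B: 15>14); eliminate Left.
Alice's strategy M is strictly dominated by T (Center: 3>1, Right: 14>9) and is removed.
Among the remaining strategies, none is strictly dominated by another pure strategy of the same player, so the elimination stops.
Surviving strategies — Alice: {T, B}; Bob: {Center, Right}.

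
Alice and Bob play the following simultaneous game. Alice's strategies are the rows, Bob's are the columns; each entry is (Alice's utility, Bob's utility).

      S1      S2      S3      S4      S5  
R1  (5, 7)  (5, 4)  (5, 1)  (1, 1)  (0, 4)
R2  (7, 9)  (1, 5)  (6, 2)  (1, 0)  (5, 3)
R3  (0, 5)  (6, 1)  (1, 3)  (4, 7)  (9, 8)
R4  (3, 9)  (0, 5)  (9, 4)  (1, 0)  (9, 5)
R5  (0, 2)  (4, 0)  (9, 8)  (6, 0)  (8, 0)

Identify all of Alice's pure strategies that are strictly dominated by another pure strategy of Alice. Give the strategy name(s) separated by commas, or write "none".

none

Nothing dominates R1: R2 at S2 (5>1); R3 at S1 (5>0); R4 at S1 (5>3); R5 at S1 (5>0).
R2: no other strategy beats it everywhere (R1 at S1 (7>5); R3 at S1 (7>0); R4 at S1 (7>3); R5 at S1 (7>0)).
R3: no other strategy beats it everywhere (R1 at S2 (6>5); R2 at S2 (6>1); R4 at S2 (6>0); R5 at S1 (0=0)).
Nothing dominates R4: R1 at S3 (9>5); R2 at S3 (9>6); R3 at S1 (3>0); R5 at S1 (3>0).
R5 is not dominated — it holds its own against R1 at S3 (9>5); R2 at S2 (4>1); R3 at S1 (0=0); R4 at S2 (4>0).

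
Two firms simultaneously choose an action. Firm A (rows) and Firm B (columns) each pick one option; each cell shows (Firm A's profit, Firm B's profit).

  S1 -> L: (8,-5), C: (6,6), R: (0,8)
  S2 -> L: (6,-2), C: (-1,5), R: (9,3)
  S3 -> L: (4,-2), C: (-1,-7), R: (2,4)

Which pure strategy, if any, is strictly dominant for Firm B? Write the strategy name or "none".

none

L fails to dominate C at S1 (-5<6).
C fails to dominate L at S3 (-7<-2).
R fails to dominate C at S2 (3<5).
No single strategy dominates all the others.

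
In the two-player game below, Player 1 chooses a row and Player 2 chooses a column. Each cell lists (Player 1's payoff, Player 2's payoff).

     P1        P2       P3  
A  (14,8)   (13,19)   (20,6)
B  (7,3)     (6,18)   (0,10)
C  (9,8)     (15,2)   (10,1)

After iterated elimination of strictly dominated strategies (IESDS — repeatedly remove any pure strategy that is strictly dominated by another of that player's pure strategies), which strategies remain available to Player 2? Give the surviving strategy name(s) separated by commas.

P1, P2

For Player 1, A strictly dominates B on the remaining columns (P1: 14>7, P2: 13>6, P3: 20>0); eliminate B.
Column P3 is eliminated: P1 beats it against every remaining row (A: 8>6, C: 8>1).
Among the remaining strategies, none is strictly dominated by another pure strategy of the same player, so the elimination stops.
Surviving strategies — Player 1: {A, C}; Player 2: {P1, P2}.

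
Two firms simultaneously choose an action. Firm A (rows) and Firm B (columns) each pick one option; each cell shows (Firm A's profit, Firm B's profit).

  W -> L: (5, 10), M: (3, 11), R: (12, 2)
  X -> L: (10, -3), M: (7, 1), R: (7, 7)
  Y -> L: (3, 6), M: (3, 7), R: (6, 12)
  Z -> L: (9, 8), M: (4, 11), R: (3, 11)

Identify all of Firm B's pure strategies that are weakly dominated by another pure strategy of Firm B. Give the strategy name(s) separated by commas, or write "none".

L

L is weakly dominated by M (W: 11>10, X: 1>-3, Y: 7>6, Z: 11>8).
Nothing dominates M: L at W (11>10); R at W (11>2).
Nothing dominates R: L at X (7>-3); M at X (7>1).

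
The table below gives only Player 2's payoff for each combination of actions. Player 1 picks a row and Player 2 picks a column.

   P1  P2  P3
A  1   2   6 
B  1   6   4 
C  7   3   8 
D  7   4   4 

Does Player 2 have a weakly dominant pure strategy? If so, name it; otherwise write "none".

P1 fails to dominate P2 at A (1<2).
P2 fails to dominate P1 at C (3<7).
P3 fails to dominate P1 at D (4<7).
No single strategy dominates all the others.

none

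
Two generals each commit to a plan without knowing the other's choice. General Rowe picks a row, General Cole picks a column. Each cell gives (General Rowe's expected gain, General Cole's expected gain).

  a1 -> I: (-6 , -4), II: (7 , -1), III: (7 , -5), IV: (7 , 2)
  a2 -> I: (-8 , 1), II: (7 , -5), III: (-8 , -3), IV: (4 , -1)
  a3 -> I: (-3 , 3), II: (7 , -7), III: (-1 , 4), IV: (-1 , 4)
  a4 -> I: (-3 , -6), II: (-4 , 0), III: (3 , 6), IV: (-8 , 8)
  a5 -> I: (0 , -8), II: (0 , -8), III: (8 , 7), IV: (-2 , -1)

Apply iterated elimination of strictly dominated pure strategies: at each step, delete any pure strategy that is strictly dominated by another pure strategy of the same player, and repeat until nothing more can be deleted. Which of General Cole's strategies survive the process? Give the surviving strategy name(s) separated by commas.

III, IV

Row a4 is eliminated: a5 beats it against every remaining column (I: 0>-3, II: 0>-4, III: 8>3, IV: -2>-8).
For General Cole, IV strictly dominates II on the remaining rows (a1: 2>-1, a2: -1>-5, a3: 4>-7, a5: -1>-8); eliminate II.
General Rowe's strategy a2 is strictly dominated by a1 (I: -6>-8, III: 7>-8, IV: 7>4) and is removed.
General Cole's strategy I is strictly dominated by IV (a1: 2>-4, a3: 4>3, a5: -1>-8) and is removed.
Row a3 is eliminated: a1 beats it against every remaining column (III: 7>-1, IV: 7>-1).
Among the remaining strategies, none is strictly dominated by another pure strategy of the same player, so the elimination stops.
Surviving strategies — General Rowe: {a1, a5}; General Cole: {III, IV}.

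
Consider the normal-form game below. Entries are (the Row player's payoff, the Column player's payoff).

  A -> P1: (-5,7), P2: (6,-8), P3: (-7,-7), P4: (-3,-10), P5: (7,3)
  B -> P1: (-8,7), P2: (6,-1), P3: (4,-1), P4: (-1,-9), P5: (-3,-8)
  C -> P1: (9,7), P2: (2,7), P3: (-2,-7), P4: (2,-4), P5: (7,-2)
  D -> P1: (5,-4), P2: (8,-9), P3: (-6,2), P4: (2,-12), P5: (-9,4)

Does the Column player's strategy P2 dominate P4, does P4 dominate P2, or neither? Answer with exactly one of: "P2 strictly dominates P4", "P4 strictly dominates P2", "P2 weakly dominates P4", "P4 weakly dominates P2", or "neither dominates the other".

P2 strictly dominates P4

P2's payoffs vs P4's, by the Row player's action — A: -8>-10, B: -1>-9, C: 7>-4, D: -9>-12.
Every comparison favours P2, so P2 strictly dominates P4.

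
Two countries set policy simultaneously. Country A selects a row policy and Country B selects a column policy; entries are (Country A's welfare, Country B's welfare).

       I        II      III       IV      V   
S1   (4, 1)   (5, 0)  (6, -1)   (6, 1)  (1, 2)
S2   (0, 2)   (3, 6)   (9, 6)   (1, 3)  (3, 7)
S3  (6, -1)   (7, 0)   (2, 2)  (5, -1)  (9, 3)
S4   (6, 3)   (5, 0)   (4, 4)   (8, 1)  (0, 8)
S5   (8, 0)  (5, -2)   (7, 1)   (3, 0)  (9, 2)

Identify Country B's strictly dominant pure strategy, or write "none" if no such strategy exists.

V vs I: S1: 2>1, S2: 7>2, S3: 3>-1, S4: 8>3, S5: 2>0.
V vs II: S1: 2>0, S2: 7>6, S3: 3>0, S4: 8>0, S5: 2>-2.
V vs III: S1: 2>-1, S2: 7>6, S3: 3>2, S4: 8>4, S5: 2>1.
V vs IV: S1: 2>1, S2: 7>3, S3: 3>-1, S4: 8>1, S5: 2>0.
V strictly beats every other strategy against every opponent action, so it is strictly dominant.

V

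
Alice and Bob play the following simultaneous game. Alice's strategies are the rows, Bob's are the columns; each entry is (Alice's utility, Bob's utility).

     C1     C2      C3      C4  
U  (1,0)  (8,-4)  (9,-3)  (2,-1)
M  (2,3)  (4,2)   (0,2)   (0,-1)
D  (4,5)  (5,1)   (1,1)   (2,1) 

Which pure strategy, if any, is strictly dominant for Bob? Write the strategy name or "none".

C1

C1 vs C2: U: 0>-4, M: 3>2, D: 5>1.
C1 vs C3: U: 0>-3, M: 3>2, D: 5>1.
C1 vs C4: U: 0>-1, M: 3>-1, D: 5>1.
C1 strictly beats every other strategy against every opponent action, so it is strictly dominant.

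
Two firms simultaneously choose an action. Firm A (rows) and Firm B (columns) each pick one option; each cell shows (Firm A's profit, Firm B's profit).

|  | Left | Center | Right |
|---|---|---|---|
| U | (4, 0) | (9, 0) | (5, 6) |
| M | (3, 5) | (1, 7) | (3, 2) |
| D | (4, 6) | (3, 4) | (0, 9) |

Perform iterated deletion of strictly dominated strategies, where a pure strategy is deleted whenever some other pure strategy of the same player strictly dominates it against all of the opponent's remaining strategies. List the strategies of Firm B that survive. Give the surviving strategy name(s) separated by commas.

Right

Row M is eliminated: U beats it against every remaining column (Left: 4>3, Center: 9>1, Right: 5>3).
For Firm B, Right strictly dominates Left on the remaining rows (U: 6>0, D: 9>6); eliminate Left.
For Firm A, U strictly dominates D on the remaining columns (Center: 9>3, Right: 5>0); eliminate D.
Column Center is eliminated: Right beats it against every remaining row (U: 6>0).
Among the remaining strategies, none is strictly dominated by another pure strategy of the same player, so the elimination stops.
Surviving strategies — Firm A: {U}; Firm B: {Right}.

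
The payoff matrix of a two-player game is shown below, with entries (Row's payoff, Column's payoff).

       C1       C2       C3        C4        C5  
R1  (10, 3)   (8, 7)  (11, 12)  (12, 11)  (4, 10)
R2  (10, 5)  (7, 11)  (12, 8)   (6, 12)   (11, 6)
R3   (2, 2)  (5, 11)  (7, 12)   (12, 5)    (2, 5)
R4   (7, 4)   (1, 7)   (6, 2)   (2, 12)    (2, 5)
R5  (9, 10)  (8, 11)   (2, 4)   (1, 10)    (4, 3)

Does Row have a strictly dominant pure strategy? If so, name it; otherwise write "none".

R1 fails to dominate R2 at C1 (10=10).
R2 fails to dominate R1 at C1 (10=10).
R3 fails to dominate R1 at C1 (2<10).
R4 fails to dominate R1 at C1 (7<10).
R5 fails to dominate R1 at C1 (9<10).
No single strategy dominates all the others.

none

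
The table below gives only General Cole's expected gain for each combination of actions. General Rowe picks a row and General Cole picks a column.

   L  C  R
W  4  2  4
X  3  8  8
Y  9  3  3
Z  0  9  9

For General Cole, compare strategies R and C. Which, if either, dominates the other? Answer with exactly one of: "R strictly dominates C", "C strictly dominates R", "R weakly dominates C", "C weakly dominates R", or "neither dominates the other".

R weakly dominates C

R's payoffs vs C's, by General Rowe's action — W: 4>2, X: 8=8, Y: 3=3, Z: 9=9.
R is at least as good everywhere and strictly better somewhere (tied only at X, Y, Z), so R weakly but not strictly dominates C.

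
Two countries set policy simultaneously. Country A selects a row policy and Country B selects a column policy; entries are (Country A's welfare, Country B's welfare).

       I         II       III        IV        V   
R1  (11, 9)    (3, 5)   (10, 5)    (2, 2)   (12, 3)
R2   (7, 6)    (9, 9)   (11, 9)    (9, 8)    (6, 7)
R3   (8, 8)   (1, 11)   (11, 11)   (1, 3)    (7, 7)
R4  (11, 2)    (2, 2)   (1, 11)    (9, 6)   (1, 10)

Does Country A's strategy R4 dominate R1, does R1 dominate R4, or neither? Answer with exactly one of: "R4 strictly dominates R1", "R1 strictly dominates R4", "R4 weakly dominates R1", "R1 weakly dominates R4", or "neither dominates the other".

neither dominates the other

Compare R4 to R1 across every action of Country B: I: 11=11, II: 2<3, III: 1<10, IV: 9>2, V: 1<12.
R4 does better at IV but worse at II, III, V; neither strategy dominates the other.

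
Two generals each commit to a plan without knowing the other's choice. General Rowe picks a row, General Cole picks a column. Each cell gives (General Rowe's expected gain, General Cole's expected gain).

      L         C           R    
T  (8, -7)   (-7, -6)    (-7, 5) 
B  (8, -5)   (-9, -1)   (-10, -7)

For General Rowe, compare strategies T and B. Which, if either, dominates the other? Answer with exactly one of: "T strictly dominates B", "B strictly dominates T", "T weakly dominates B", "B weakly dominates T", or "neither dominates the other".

Compare T to B across each opponent action: L: 8=8, C: -7>-9, R: -7>-10.
T is at least as good everywhere and strictly better somewhere (tied only at L), so T weakly but not strictly dominates B.

T weakly dominates B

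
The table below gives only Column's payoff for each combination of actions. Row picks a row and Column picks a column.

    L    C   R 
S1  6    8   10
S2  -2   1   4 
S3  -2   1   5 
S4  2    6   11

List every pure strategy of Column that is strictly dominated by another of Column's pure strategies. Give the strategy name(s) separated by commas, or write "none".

L, C

L is strictly dominated by C (S1: 8>6, S2: 1>-2, S3: 1>-2, S4: 6>2).
C is strictly dominated by R (S1: 10>8, S2: 4>1, S3: 5>1, S4: 11>6).
R is not dominated — it holds its own against L at S1 (10>6); C at S1 (10>8).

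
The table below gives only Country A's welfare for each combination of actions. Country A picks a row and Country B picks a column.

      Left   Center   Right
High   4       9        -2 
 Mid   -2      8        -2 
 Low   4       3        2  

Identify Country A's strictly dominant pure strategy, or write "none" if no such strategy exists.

none

High fails to dominate Mid at Right (-2=-2).
Mid fails to dominate High at Left (-2<4).
Low fails to dominate High at Left (4=4).
No single strategy dominates all the others.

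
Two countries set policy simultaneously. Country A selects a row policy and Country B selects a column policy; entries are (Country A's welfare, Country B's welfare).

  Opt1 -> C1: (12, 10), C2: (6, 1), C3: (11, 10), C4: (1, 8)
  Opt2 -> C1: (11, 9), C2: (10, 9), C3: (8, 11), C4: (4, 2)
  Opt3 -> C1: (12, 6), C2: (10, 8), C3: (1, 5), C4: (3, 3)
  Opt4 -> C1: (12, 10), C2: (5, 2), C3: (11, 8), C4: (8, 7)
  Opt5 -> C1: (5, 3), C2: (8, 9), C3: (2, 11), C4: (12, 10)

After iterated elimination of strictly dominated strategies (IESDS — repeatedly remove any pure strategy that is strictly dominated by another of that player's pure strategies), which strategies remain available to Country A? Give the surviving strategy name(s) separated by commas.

Column C4 is eliminated: C3 beats it against every remaining row (Opt1: 10>8, Opt2: 11>2, Opt3: 5>3, Opt4: 8>7, Opt5: 11>10).
For Country A, Opt2 strictly dominates Opt5 on the remaining columns (C1: 11>5, C2: 10>8, C3: 8>2); eliminate Opt5.
Among the remaining strategies, none is strictly dominated by another pure strategy of the same player, so the elimination stops.
Surviving strategies — Country A: {Opt1, Opt2, Opt3, Opt4}; Country B: {C1, C2, C3}.

Opt1, Opt2, Opt3, Opt4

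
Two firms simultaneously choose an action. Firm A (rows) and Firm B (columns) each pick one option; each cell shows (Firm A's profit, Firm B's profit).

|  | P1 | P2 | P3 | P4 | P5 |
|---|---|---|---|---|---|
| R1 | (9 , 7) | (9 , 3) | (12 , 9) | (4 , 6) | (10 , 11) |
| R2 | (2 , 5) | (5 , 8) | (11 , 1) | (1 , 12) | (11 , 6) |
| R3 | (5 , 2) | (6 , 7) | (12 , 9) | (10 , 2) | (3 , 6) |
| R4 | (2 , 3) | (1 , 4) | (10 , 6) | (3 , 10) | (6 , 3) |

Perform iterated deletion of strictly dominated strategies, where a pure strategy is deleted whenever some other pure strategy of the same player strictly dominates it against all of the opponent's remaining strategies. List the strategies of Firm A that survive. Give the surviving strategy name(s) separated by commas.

For Firm A, R1 strictly dominates R4 on the remaining columns (P1: 9>2, P2: 9>1, P3: 12>10, P4: 4>3, P5: 10>6); eliminate R4.
For Firm B, P5 strictly dominates P1 on the remaining rows (R1: 11>7, R2: 6>5, R3: 6>2); eliminate P1.
Among the remaining strategies, none is strictly dominated by another pure strategy of the same player, so the elimination stops.
Surviving strategies — Firm A: {R1, R2, R3}; Firm B: {P2, P3, P4, P5}.

R1, R2, R3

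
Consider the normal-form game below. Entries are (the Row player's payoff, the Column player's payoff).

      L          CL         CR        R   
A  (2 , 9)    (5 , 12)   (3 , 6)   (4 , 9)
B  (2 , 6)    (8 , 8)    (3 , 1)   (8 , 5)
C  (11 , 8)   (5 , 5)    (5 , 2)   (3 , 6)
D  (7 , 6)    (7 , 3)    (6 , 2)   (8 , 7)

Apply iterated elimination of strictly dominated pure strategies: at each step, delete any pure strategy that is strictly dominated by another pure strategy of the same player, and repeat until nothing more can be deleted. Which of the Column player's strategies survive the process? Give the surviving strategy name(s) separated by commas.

For the Row player, D strictly dominates A on the remaining columns (L: 7>2, CL: 7>5, CR: 6>3, R: 8>4); eliminate A.
Column CR is eliminated: L beats it against every remaining row (B: 6>1, C: 8>2, D: 6>2).
Among the remaining strategies, none is strictly dominated by another pure strategy of the same player, so the elimination stops.
Surviving strategies — the Row player: {B, C, D}; the Column player: {L, CL, R}.

L, CL, R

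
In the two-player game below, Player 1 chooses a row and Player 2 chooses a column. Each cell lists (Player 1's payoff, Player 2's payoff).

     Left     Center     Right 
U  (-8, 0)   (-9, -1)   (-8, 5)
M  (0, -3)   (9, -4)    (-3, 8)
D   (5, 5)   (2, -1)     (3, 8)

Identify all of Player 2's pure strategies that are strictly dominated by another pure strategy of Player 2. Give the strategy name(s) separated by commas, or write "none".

Left, Center

Right strictly dominates Left — U: 5>0, M: 8>-3, D: 8>5.
Center is strictly dominated by Left (U: 0>-1, M: -3>-4, D: 5>-1).
Right: no other strategy beats it everywhere (Left at U (5>0); Center at U (5>-1)).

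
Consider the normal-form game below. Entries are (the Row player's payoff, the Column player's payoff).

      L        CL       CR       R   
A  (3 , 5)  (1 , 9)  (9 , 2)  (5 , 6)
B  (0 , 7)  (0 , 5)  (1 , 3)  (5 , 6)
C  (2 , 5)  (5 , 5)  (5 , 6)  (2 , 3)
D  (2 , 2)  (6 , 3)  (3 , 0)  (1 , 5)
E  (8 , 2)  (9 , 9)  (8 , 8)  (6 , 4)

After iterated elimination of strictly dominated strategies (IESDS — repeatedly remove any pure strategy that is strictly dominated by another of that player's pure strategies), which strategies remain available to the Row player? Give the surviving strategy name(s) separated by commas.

The Row player's strategy B is strictly dominated by E (L: 8>0, CL: 9>0, CR: 8>1, R: 6>5) and is removed.
For the Row player, E strictly dominates C on the remaining columns (L: 8>2, CL: 9>5, CR: 8>5, R: 6>2); eliminate C.
The Row player's strategy D is strictly dominated by E (L: 8>2, CL: 9>6, CR: 8>3, R: 6>1) and is removed.
Column L is eliminated: CL beats it against every remaining row (A: 9>5, E: 9>2).
Column CR is eliminated: CL beats it against every remaining row (A: 9>2, E: 9>8).
The Row player's strategy A is strictly dominated by E (CL: 9>1, R: 6>5) and is removed.
Column R is eliminated: CL beats it against every remaining row (E: 9>4).
Among the remaining strategies, none is strictly dominated by another pure strategy of the same player, so the elimination stops.
Surviving strategies — the Row player: {E}; the Column player: {CL}.

E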